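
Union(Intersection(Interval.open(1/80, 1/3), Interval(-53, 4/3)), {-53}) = Union({-53}, Interval.open(1/80, 1/3))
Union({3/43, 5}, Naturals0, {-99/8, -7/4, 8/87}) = Union({-99/8, -7/4, 3/43, 8/87}, Naturals0)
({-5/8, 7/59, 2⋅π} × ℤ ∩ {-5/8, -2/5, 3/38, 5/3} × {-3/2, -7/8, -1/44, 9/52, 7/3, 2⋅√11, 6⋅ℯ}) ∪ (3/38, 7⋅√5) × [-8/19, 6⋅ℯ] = (3/38, 7⋅√5) × [-8/19, 6⋅ℯ]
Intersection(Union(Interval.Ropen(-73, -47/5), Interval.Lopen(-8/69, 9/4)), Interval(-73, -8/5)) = Interval.Ropen(-73, -47/5)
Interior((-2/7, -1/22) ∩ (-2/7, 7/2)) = (-2/7, -1/22)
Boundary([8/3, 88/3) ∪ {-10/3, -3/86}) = {-10/3, -3/86, 8/3, 88/3}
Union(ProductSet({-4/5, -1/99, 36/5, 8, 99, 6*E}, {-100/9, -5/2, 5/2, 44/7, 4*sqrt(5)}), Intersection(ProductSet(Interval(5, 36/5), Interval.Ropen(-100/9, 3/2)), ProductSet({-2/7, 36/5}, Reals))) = Union(ProductSet({36/5}, Interval.Ropen(-100/9, 3/2)), ProductSet({-4/5, -1/99, 36/5, 8, 99, 6*E}, {-100/9, -5/2, 5/2, 44/7, 4*sqrt(5)}))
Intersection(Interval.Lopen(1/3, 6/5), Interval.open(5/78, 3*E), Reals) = Interval.Lopen(1/3, 6/5)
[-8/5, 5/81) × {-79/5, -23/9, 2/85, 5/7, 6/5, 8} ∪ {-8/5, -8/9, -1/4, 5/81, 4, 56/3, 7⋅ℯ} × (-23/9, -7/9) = ([-8/5, 5/81) × {-79/5, -23/9, 2/85, 5/7, 6/5, 8}) ∪ ({-8/5, -8/9, -1/4, 5/81, 4, 56/3, 7⋅ℯ} × (-23/9, -7/9))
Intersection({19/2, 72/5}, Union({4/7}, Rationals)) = {19/2, 72/5}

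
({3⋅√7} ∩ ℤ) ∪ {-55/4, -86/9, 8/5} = {-55/4, -86/9, 8/5}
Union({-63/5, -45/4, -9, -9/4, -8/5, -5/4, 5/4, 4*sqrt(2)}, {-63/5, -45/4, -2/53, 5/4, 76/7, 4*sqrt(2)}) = {-63/5, -45/4, -9, -9/4, -8/5, -5/4, -2/53, 5/4, 76/7, 4*sqrt(2)}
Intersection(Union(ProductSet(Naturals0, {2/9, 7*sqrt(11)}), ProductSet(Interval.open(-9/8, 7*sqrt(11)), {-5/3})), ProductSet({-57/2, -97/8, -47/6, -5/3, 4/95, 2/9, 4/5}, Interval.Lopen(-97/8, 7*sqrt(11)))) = ProductSet({4/95, 2/9, 4/5}, {-5/3})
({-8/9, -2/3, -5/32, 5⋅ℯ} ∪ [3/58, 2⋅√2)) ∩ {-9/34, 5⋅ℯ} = {5⋅ℯ}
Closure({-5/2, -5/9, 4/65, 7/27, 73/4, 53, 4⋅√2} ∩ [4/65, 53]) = {4/65, 7/27, 73/4, 53, 4⋅√2}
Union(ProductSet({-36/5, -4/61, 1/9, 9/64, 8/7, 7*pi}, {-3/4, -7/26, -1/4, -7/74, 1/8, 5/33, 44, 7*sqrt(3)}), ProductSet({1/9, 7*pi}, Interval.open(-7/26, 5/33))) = Union(ProductSet({1/9, 7*pi}, Interval.open(-7/26, 5/33)), ProductSet({-36/5, -4/61, 1/9, 9/64, 8/7, 7*pi}, {-3/4, -7/26, -1/4, -7/74, 1/8, 5/33, 44, 7*sqrt(3)}))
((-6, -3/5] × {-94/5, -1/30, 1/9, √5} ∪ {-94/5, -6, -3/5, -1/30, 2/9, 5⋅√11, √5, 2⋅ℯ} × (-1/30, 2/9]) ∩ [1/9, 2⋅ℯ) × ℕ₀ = {2/9, √5} × {0}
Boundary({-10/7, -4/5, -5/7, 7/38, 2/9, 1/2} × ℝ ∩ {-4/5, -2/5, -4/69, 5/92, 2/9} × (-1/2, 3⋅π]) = {-4/5, 2/9} × [-1/2, 3⋅π]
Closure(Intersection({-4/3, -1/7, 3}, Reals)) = {-4/3, -1/7, 3}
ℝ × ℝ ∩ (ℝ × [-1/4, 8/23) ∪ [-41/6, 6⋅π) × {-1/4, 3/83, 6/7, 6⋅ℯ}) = (ℝ × [-1/4, 8/23)) ∪ ([-41/6, 6⋅π) × {-1/4, 3/83, 6/7, 6⋅ℯ})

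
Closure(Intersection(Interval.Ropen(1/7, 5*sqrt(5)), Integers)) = Range(1, 12, 1)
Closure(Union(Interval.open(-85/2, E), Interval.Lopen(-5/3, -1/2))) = Interval(-85/2, E)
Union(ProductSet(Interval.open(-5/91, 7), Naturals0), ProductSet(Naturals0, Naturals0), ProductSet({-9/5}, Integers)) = Union(ProductSet({-9/5}, Integers), ProductSet(Union(Interval.Lopen(-5/91, 7), Naturals0), Naturals0))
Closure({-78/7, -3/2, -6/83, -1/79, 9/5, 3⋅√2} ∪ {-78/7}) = {-78/7, -3/2, -6/83, -1/79, 9/5, 3⋅√2}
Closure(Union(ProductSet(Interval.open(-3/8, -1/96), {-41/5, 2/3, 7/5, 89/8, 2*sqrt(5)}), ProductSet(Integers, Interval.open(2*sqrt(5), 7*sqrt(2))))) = Union(ProductSet(Integers, Interval(2*sqrt(5), 7*sqrt(2))), ProductSet(Interval(-3/8, -1/96), {-41/5, 2/3, 7/5, 89/8, 2*sqrt(5)}))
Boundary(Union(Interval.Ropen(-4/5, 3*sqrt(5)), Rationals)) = Union(Interval(-oo, -4/5), Interval(3*sqrt(5), oo))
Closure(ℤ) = ℤ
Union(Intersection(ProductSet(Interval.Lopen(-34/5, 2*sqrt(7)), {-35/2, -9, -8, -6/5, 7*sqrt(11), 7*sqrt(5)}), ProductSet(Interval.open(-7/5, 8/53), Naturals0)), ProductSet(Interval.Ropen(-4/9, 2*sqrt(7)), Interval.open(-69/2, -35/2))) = ProductSet(Interval.Ropen(-4/9, 2*sqrt(7)), Interval.open(-69/2, -35/2))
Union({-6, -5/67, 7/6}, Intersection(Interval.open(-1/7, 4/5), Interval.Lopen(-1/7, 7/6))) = Union({-6, 7/6}, Interval.open(-1/7, 4/5))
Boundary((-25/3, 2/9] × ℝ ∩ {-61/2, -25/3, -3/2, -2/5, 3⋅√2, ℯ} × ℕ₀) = {-3/2, -2/5} × ℕ₀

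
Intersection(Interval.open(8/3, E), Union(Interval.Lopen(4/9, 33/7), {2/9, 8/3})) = Interval.open(8/3, E)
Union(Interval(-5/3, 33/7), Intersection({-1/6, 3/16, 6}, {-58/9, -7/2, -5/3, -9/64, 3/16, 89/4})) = Interval(-5/3, 33/7)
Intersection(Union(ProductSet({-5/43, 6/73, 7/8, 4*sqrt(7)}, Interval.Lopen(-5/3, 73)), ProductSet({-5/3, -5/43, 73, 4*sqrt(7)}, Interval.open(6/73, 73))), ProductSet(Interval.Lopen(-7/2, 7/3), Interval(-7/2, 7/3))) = Union(ProductSet({-5/3, -5/43}, Interval.Lopen(6/73, 7/3)), ProductSet({-5/43, 6/73, 7/8}, Interval.Lopen(-5/3, 7/3)))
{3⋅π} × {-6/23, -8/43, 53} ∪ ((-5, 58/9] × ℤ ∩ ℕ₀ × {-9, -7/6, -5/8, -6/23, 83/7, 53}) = ({0, 1, …, 6} × {-9, 53}) ∪ ({3⋅π} × {-6/23, -8/43, 53})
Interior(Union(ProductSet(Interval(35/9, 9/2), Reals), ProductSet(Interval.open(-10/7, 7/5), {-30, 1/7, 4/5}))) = ProductSet(Interval.open(35/9, 9/2), Reals)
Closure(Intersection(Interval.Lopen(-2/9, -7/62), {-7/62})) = {-7/62}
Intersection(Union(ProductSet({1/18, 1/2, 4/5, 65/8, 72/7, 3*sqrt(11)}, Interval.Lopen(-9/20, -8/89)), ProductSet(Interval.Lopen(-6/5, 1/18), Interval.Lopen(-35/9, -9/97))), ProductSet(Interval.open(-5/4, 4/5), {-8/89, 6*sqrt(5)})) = ProductSet({1/18, 1/2}, {-8/89})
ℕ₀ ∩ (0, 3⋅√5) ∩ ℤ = {1, 2, …, 6}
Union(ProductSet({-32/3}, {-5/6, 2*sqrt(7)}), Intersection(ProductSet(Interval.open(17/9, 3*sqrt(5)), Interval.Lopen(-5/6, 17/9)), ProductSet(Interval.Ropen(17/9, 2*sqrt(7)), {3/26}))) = Union(ProductSet({-32/3}, {-5/6, 2*sqrt(7)}), ProductSet(Interval.open(17/9, 2*sqrt(7)), {3/26}))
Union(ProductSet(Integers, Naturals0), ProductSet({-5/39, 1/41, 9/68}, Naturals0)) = ProductSet(Union({-5/39, 1/41, 9/68}, Integers), Naturals0)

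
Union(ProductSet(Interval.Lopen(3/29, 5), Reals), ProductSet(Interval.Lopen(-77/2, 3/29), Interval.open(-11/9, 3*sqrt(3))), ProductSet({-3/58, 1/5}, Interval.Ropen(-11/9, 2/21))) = Union(ProductSet({-3/58, 1/5}, Interval.Ropen(-11/9, 2/21)), ProductSet(Interval.Lopen(-77/2, 3/29), Interval.open(-11/9, 3*sqrt(3))), ProductSet(Interval.Lopen(3/29, 5), Reals))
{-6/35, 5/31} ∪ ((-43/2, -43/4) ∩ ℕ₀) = {-6/35, 5/31}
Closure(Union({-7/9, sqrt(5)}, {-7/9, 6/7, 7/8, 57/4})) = {-7/9, 6/7, 7/8, 57/4, sqrt(5)}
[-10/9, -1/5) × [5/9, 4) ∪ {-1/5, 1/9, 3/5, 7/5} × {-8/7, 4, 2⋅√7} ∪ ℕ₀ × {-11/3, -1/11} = (ℕ₀ × {-11/3, -1/11}) ∪ ([-10/9, -1/5) × [5/9, 4)) ∪ ({-1/5, 1/9, 3/5, 7/5} × {-8/7, 4, 2⋅√7})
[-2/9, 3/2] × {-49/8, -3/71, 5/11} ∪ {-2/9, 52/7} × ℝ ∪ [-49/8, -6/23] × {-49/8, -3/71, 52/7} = ({-2/9, 52/7} × ℝ) ∪ ([-49/8, -6/23] × {-49/8, -3/71, 52/7}) ∪ ([-2/9, 3/2] × {-49/8, -3/71, 5/11})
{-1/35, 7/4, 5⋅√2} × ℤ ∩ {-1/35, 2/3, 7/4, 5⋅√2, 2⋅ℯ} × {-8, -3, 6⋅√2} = {-1/35, 7/4, 5⋅√2} × {-8, -3}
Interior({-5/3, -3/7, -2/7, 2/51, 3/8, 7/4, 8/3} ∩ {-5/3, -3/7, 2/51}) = ∅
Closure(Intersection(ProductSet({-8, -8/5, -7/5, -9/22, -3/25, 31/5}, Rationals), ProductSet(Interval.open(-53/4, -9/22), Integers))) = ProductSet({-8, -8/5, -7/5}, Integers)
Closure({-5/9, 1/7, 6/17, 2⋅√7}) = {-5/9, 1/7, 6/17, 2⋅√7}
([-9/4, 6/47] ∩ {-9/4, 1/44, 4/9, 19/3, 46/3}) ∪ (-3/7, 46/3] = {-9/4} ∪ (-3/7, 46/3]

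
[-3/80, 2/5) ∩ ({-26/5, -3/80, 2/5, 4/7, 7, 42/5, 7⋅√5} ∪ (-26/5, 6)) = [-3/80, 2/5)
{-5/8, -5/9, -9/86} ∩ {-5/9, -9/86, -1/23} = {-5/9, -9/86}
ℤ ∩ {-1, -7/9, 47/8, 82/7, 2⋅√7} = {-1}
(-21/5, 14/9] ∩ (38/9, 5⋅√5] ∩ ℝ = ∅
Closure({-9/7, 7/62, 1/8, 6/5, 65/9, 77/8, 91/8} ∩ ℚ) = {-9/7, 7/62, 1/8, 6/5, 65/9, 77/8, 91/8}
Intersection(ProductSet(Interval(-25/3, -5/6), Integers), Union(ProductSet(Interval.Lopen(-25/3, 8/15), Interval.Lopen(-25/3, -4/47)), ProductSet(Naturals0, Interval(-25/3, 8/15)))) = ProductSet(Interval.Lopen(-25/3, -5/6), Range(-8, 0, 1))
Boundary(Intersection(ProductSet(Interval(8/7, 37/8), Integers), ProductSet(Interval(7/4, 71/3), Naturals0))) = ProductSet(Interval(7/4, 37/8), Naturals0)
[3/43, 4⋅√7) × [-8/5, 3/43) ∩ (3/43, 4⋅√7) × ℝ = (3/43, 4⋅√7) × [-8/5, 3/43)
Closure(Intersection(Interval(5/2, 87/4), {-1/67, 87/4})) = {87/4}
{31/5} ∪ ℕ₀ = ℕ₀ ∪ {31/5}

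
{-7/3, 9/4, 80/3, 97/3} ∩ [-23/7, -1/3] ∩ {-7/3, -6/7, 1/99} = {-7/3}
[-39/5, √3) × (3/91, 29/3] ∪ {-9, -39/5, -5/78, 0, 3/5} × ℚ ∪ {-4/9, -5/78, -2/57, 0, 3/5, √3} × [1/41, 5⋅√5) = ({-9, -39/5, -5/78, 0, 3/5} × ℚ) ∪ ([-39/5, √3) × (3/91, 29/3]) ∪ ({-4/9, -5/78, -2/57, 0, 3/5, √3} × [1/41, 5⋅√5))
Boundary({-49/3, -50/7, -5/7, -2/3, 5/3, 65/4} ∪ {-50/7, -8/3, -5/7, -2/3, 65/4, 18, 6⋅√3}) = {-49/3, -50/7, -8/3, -5/7, -2/3, 5/3, 65/4, 18, 6⋅√3}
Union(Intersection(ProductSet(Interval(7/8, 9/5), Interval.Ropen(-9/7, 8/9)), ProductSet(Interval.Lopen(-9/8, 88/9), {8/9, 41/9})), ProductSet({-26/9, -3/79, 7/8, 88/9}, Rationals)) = ProductSet({-26/9, -3/79, 7/8, 88/9}, Rationals)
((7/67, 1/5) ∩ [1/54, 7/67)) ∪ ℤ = ℤ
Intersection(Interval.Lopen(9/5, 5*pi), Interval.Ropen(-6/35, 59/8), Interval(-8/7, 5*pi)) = Interval.open(9/5, 59/8)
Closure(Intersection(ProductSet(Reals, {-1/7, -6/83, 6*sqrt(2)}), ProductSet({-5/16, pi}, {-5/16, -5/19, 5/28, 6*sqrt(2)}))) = ProductSet({-5/16, pi}, {6*sqrt(2)})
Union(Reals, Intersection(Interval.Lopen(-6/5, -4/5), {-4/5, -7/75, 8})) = Reals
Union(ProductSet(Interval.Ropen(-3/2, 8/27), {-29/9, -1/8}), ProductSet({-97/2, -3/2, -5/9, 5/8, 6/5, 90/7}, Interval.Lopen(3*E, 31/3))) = Union(ProductSet({-97/2, -3/2, -5/9, 5/8, 6/5, 90/7}, Interval.Lopen(3*E, 31/3)), ProductSet(Interval.Ropen(-3/2, 8/27), {-29/9, -1/8}))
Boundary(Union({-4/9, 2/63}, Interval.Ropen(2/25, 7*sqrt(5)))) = {-4/9, 2/63, 2/25, 7*sqrt(5)}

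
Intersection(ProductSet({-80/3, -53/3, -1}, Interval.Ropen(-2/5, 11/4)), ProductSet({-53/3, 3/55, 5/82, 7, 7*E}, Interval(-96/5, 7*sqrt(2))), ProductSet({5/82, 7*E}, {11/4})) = EmptySet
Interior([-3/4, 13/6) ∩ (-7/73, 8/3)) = (-7/73, 13/6)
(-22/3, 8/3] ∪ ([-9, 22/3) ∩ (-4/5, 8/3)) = (-22/3, 8/3]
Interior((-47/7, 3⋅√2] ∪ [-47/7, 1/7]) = (-47/7, 3⋅√2)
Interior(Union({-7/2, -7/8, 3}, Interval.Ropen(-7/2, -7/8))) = Interval.open(-7/2, -7/8)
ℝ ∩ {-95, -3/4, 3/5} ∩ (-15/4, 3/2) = {-3/4, 3/5}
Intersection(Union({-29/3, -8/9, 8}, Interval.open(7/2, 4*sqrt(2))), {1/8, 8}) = {8}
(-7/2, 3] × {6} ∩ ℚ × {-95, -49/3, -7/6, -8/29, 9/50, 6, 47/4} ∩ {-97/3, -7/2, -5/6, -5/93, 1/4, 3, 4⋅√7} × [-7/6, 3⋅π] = {-5/6, -5/93, 1/4, 3} × {6}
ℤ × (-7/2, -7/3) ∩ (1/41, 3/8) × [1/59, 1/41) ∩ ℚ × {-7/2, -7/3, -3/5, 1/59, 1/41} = ∅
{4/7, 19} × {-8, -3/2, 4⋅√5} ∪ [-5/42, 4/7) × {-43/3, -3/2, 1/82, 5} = ([-5/42, 4/7) × {-43/3, -3/2, 1/82, 5}) ∪ ({4/7, 19} × {-8, -3/2, 4⋅√5})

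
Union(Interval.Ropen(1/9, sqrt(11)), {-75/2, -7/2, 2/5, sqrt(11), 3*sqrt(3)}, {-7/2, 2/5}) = Union({-75/2, -7/2, 3*sqrt(3)}, Interval(1/9, sqrt(11)))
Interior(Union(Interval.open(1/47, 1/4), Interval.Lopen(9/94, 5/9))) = Interval.open(1/47, 5/9)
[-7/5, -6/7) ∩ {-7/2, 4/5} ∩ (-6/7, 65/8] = ∅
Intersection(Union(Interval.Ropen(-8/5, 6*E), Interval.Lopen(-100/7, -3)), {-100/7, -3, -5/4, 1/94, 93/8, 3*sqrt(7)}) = {-3, -5/4, 1/94, 93/8, 3*sqrt(7)}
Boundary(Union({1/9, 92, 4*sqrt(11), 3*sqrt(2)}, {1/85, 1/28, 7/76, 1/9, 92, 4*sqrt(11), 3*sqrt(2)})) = {1/85, 1/28, 7/76, 1/9, 92, 4*sqrt(11), 3*sqrt(2)}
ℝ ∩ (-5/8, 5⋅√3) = (-5/8, 5⋅√3)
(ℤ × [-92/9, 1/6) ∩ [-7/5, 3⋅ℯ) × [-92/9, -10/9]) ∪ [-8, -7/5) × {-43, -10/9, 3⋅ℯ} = ({-1, 0, …, 8} × [-92/9, -10/9]) ∪ ([-8, -7/5) × {-43, -10/9, 3⋅ℯ})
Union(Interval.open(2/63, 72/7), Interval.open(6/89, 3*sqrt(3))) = Interval.open(2/63, 72/7)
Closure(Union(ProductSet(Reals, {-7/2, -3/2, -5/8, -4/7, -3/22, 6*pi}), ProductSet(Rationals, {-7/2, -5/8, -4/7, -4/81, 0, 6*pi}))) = ProductSet(Reals, {-7/2, -3/2, -5/8, -4/7, -3/22, -4/81, 0, 6*pi})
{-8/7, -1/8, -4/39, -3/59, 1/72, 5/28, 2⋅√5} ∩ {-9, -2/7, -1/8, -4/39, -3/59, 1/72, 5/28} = {-1/8, -4/39, -3/59, 1/72, 5/28}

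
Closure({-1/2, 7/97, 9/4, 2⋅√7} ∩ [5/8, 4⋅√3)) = {9/4, 2⋅√7}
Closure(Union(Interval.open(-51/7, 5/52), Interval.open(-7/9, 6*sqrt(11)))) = Interval(-51/7, 6*sqrt(11))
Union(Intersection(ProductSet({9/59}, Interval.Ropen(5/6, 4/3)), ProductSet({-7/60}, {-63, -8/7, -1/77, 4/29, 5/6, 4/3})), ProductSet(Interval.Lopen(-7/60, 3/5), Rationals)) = ProductSet(Interval.Lopen(-7/60, 3/5), Rationals)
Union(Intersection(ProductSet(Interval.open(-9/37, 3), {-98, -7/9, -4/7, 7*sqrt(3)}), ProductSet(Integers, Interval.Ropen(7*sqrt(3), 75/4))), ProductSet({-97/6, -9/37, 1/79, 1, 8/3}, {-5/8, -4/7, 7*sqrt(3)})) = Union(ProductSet({-97/6, -9/37, 1/79, 1, 8/3}, {-5/8, -4/7, 7*sqrt(3)}), ProductSet(Range(0, 3, 1), {7*sqrt(3)}))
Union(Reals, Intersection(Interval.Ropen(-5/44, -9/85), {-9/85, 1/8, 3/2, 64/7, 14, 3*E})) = Reals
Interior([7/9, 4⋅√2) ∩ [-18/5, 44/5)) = (7/9, 4⋅√2)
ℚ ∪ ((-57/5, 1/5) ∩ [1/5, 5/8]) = ℚ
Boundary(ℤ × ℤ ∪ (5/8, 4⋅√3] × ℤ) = (ℤ ∪ [5/8, 4⋅√3]) × ℤ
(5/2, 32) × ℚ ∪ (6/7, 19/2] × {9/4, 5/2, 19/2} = ((5/2, 32) × ℚ) ∪ ((6/7, 19/2] × {9/4, 5/2, 19/2})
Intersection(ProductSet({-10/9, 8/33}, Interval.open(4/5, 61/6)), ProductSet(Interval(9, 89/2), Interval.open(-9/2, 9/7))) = EmptySet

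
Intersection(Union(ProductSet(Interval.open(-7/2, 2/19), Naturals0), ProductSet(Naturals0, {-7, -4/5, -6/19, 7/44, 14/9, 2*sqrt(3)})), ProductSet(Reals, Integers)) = Union(ProductSet(Interval.open(-7/2, 2/19), Naturals0), ProductSet(Naturals0, {-7}))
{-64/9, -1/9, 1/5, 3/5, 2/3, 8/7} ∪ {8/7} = {-64/9, -1/9, 1/5, 3/5, 2/3, 8/7}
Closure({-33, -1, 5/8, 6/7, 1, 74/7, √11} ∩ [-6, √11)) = {-1, 5/8, 6/7, 1}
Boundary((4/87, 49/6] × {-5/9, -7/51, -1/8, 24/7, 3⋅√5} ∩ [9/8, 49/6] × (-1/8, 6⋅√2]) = [9/8, 49/6] × {24/7, 3⋅√5}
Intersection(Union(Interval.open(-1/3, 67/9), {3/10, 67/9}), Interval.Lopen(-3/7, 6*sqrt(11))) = Interval.Lopen(-1/3, 67/9)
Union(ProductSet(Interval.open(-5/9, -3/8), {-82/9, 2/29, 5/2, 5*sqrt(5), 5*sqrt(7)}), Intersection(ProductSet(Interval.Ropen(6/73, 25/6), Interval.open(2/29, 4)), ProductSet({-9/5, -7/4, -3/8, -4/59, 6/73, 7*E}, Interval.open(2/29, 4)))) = Union(ProductSet({6/73}, Interval.open(2/29, 4)), ProductSet(Interval.open(-5/9, -3/8), {-82/9, 2/29, 5/2, 5*sqrt(5), 5*sqrt(7)}))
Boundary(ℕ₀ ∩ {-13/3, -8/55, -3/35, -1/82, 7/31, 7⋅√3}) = ∅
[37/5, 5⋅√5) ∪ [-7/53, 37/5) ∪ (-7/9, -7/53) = (-7/9, 5⋅√5)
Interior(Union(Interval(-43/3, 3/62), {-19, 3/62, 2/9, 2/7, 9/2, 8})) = Interval.open(-43/3, 3/62)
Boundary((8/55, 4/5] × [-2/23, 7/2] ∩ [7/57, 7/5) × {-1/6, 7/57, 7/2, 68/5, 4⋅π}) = [8/55, 4/5] × {7/57, 7/2}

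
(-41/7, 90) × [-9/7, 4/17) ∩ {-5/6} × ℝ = {-5/6} × [-9/7, 4/17)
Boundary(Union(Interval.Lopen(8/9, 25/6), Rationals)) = Union(Interval(-oo, 8/9), Interval(25/6, oo))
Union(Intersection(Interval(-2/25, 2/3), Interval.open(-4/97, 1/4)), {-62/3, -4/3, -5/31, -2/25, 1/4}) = Union({-62/3, -4/3, -5/31, -2/25}, Interval.Lopen(-4/97, 1/4))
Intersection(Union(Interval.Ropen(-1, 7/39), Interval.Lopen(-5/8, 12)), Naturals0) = Range(0, 13, 1)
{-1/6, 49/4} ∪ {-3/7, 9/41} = {-3/7, -1/6, 9/41, 49/4}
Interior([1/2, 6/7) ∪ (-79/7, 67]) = (-79/7, 67)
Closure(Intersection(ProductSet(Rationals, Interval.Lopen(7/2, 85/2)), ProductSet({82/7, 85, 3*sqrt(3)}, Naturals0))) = ProductSet({82/7, 85}, Range(4, 43, 1))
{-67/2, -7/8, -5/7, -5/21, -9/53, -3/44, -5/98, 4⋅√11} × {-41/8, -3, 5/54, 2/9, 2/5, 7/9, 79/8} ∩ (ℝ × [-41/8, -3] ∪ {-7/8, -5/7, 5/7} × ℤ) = {-67/2, -7/8, -5/7, -5/21, -9/53, -3/44, -5/98, 4⋅√11} × {-41/8, -3}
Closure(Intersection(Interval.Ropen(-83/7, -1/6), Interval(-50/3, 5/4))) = Interval(-83/7, -1/6)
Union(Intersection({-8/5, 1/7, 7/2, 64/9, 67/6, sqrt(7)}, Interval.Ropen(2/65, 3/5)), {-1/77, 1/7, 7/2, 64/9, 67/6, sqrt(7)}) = {-1/77, 1/7, 7/2, 64/9, 67/6, sqrt(7)}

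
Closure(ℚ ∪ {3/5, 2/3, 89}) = ℝ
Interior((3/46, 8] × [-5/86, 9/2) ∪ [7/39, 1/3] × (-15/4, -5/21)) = ((3/46, 8) × (-5/86, 9/2)) ∪ ((7/39, 1/3) × (-15/4, -5/21))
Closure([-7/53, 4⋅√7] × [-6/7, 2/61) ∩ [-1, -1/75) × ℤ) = [-7/53, -1/75] × {0}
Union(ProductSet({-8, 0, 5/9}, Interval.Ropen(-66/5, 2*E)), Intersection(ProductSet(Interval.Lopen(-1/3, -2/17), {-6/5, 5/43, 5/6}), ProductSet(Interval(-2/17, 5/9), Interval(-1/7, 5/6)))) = Union(ProductSet({-2/17}, {5/43, 5/6}), ProductSet({-8, 0, 5/9}, Interval.Ropen(-66/5, 2*E)))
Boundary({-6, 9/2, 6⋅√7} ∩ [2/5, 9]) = {9/2}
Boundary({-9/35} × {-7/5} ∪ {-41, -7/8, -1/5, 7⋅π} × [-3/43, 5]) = ({-9/35} × {-7/5}) ∪ ({-41, -7/8, -1/5, 7⋅π} × [-3/43, 5])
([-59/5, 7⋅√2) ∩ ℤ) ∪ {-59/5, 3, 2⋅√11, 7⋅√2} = {-59/5, 2⋅√11, 7⋅√2} ∪ {-11, -10, …, 9}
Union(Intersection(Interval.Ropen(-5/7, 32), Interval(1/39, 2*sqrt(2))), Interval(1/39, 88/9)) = Interval(1/39, 88/9)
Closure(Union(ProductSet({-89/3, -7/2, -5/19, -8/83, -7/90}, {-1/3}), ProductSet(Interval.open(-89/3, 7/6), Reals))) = ProductSet(Interval(-89/3, 7/6), Reals)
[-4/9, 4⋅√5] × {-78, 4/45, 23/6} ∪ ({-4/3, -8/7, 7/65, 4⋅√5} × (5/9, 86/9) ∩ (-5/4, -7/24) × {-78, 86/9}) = [-4/9, 4⋅√5] × {-78, 4/45, 23/6}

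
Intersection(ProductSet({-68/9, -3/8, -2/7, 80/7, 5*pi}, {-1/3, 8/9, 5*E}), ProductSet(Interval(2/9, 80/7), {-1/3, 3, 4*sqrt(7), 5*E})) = ProductSet({80/7}, {-1/3, 5*E})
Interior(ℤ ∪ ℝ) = ℝ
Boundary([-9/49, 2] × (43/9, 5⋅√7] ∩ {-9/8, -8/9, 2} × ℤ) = {2} × {5, 6, …, 13}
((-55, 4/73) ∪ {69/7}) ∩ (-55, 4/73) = (-55, 4/73)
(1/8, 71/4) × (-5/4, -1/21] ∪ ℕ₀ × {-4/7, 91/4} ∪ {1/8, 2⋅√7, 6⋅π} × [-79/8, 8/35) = (ℕ₀ × {-4/7, 91/4}) ∪ ((1/8, 71/4) × (-5/4, -1/21]) ∪ ({1/8, 2⋅√7, 6⋅π} × [-79/8, 8/35))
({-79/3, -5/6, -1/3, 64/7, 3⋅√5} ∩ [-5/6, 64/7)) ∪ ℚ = ℚ ∪ {3⋅√5}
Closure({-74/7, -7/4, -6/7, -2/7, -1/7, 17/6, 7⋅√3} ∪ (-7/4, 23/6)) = {-74/7, 7⋅√3} ∪ [-7/4, 23/6]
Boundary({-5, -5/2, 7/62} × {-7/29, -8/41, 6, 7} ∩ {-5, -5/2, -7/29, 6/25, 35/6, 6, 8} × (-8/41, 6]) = {-5, -5/2} × {6}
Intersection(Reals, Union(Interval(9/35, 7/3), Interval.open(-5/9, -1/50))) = Union(Interval.open(-5/9, -1/50), Interval(9/35, 7/3))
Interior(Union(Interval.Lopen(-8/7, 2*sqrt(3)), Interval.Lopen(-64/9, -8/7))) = Interval.open(-64/9, 2*sqrt(3))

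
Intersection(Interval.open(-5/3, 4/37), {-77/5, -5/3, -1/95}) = {-1/95}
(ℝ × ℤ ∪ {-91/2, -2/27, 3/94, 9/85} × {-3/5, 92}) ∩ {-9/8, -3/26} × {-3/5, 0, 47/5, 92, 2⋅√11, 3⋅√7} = {-9/8, -3/26} × {0, 92}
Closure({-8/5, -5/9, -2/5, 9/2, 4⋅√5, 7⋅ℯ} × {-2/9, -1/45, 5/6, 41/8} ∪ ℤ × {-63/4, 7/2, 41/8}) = (ℤ × {-63/4, 7/2, 41/8}) ∪ ({-8/5, -5/9, -2/5, 9/2, 4⋅√5, 7⋅ℯ} × {-2/9, -1/45, 5/6, 41/8})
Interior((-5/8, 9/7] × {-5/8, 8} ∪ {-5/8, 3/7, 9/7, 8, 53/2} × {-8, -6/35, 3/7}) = ∅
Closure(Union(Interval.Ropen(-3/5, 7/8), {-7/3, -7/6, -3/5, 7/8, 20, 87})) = Union({-7/3, -7/6, 20, 87}, Interval(-3/5, 7/8))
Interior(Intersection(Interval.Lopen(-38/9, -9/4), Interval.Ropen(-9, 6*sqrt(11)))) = Interval.open(-38/9, -9/4)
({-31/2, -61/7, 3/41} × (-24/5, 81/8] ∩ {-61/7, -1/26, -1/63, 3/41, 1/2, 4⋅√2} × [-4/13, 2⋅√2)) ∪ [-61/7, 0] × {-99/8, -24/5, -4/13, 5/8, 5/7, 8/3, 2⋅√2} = ({-61/7, 3/41} × [-4/13, 2⋅√2)) ∪ ([-61/7, 0] × {-99/8, -24/5, -4/13, 5/8, 5/7, 8/3, 2⋅√2})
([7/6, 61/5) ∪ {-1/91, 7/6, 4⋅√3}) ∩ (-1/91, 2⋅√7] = [7/6, 2⋅√7]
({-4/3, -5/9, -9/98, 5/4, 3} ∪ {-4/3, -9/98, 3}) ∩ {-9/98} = {-9/98}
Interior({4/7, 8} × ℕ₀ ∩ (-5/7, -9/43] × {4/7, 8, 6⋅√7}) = ∅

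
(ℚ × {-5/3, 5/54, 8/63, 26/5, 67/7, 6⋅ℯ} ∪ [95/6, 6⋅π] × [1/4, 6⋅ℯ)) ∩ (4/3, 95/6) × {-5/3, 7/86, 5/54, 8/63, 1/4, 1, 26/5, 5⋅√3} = (ℚ ∩ (4/3, 95/6)) × {-5/3, 5/54, 8/63, 26/5}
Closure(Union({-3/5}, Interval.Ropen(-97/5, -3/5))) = Interval(-97/5, -3/5)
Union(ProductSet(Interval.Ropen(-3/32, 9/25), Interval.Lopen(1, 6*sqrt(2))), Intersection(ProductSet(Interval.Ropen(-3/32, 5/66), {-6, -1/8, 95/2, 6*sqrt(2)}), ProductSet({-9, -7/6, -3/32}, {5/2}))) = ProductSet(Interval.Ropen(-3/32, 9/25), Interval.Lopen(1, 6*sqrt(2)))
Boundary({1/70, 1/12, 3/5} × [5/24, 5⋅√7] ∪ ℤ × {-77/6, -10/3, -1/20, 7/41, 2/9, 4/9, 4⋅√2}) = ({1/70, 1/12, 3/5} × [5/24, 5⋅√7]) ∪ (ℤ × {-77/6, -10/3, -1/20, 7/41, 2/9, 4/9, 4⋅√2})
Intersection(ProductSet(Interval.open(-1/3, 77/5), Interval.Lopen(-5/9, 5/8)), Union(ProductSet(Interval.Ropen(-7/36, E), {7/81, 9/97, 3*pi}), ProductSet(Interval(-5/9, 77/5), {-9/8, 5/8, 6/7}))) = Union(ProductSet(Interval.open(-1/3, 77/5), {5/8}), ProductSet(Interval.Ropen(-7/36, E), {7/81, 9/97}))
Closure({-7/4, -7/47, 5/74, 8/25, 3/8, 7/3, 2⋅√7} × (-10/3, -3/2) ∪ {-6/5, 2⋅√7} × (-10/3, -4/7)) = ({-6/5, 2⋅√7} × [-10/3, -4/7]) ∪ ({-7/4, -7/47, 5/74, 8/25, 3/8, 7/3, 2⋅√7} × [-10/3, -3/2])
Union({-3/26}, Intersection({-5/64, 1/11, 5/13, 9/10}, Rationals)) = {-3/26, -5/64, 1/11, 5/13, 9/10}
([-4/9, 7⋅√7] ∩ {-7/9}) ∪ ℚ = ℚ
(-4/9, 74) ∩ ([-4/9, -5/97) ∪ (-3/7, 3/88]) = (-4/9, 3/88]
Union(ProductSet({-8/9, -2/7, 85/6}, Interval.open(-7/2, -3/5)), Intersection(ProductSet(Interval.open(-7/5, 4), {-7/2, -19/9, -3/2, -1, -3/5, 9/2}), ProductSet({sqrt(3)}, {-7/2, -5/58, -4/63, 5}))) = Union(ProductSet({sqrt(3)}, {-7/2}), ProductSet({-8/9, -2/7, 85/6}, Interval.open(-7/2, -3/5)))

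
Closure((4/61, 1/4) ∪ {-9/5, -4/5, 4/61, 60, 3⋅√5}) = {-9/5, -4/5, 60, 3⋅√5} ∪ [4/61, 1/4]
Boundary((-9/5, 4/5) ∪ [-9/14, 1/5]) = {-9/5, 4/5}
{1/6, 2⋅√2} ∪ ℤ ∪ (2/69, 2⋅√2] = ℤ ∪ (2/69, 2⋅√2]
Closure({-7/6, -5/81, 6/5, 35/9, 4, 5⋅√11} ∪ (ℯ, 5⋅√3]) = {-7/6, -5/81, 6/5, 5⋅√11} ∪ [ℯ, 5⋅√3]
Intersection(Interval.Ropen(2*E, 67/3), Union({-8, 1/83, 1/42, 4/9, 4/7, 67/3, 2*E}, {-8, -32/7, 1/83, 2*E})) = {2*E}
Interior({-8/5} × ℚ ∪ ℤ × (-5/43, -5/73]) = ∅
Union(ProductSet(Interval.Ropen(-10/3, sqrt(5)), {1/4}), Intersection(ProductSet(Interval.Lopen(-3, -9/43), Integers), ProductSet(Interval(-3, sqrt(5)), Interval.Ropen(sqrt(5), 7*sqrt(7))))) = Union(ProductSet(Interval.Ropen(-10/3, sqrt(5)), {1/4}), ProductSet(Interval.Lopen(-3, -9/43), Range(3, 19, 1)))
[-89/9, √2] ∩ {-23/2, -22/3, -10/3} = {-22/3, -10/3}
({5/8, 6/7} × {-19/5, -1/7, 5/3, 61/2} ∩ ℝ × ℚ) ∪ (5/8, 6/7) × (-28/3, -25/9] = ({5/8, 6/7} × {-19/5, -1/7, 5/3, 61/2}) ∪ ((5/8, 6/7) × (-28/3, -25/9])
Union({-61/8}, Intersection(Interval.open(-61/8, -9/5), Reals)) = Interval.Ropen(-61/8, -9/5)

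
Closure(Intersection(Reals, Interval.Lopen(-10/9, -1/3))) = Interval(-10/9, -1/3)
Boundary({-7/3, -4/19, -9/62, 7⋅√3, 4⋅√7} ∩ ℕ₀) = ∅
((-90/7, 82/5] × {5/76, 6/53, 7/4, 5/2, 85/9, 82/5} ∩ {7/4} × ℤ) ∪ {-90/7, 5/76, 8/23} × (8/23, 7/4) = {-90/7, 5/76, 8/23} × (8/23, 7/4)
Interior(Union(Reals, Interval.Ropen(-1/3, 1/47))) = Interval(-oo, oo)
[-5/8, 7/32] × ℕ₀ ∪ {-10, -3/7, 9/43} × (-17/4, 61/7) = ([-5/8, 7/32] × ℕ₀) ∪ ({-10, -3/7, 9/43} × (-17/4, 61/7))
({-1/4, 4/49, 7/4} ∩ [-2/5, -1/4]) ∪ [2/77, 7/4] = {-1/4} ∪ [2/77, 7/4]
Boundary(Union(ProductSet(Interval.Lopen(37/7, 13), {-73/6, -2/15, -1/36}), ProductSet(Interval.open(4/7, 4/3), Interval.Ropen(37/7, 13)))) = Union(ProductSet({4/7, 4/3}, Interval(37/7, 13)), ProductSet(Interval(4/7, 4/3), {37/7, 13}), ProductSet(Interval(37/7, 13), {-73/6, -2/15, -1/36}))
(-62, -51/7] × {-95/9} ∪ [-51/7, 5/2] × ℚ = ([-51/7, 5/2] × ℚ) ∪ ((-62, -51/7] × {-95/9})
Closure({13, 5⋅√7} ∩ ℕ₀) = {13}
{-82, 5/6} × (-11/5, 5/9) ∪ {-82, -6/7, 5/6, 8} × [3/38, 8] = ({-82, 5/6} × (-11/5, 5/9)) ∪ ({-82, -6/7, 5/6, 8} × [3/38, 8])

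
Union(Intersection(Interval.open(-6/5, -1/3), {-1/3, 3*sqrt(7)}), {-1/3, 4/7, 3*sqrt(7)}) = {-1/3, 4/7, 3*sqrt(7)}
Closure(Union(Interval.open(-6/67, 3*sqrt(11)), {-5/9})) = Union({-5/9}, Interval(-6/67, 3*sqrt(11)))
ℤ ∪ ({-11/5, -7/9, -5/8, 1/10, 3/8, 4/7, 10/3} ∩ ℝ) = ℤ ∪ {-11/5, -7/9, -5/8, 1/10, 3/8, 4/7, 10/3}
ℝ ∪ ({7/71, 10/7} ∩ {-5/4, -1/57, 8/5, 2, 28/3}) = ℝ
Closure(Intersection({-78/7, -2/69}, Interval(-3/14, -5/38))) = EmptySet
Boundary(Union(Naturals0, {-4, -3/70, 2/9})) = Union({-4, -3/70, 2/9}, Naturals0)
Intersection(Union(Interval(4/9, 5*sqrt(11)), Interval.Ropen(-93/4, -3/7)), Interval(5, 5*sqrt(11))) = Interval(5, 5*sqrt(11))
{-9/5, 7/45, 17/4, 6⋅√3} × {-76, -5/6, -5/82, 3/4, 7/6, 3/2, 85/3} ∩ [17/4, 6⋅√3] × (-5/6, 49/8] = {17/4, 6⋅√3} × {-5/82, 3/4, 7/6, 3/2}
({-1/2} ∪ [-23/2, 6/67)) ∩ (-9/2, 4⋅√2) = (-9/2, 6/67)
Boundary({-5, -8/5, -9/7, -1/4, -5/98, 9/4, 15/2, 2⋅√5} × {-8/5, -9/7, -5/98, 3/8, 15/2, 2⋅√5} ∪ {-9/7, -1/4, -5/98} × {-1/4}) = ({-9/7, -1/4, -5/98} × {-1/4}) ∪ ({-5, -8/5, -9/7, -1/4, -5/98, 9/4, 15/2, 2⋅√5} × {-8/5, -9/7, -5/98, 3/8, 15/2, 2⋅√5})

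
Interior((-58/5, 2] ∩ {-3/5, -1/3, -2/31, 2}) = ∅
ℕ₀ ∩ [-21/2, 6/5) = {0, 1}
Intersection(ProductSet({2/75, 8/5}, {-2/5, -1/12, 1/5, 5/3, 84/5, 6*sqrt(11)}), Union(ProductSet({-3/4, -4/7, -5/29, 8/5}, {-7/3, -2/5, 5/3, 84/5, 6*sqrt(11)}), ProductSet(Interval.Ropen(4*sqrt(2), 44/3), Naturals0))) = ProductSet({8/5}, {-2/5, 5/3, 84/5, 6*sqrt(11)})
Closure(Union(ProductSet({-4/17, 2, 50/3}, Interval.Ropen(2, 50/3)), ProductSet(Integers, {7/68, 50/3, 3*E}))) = Union(ProductSet({-4/17, 2, 50/3}, Interval(2, 50/3)), ProductSet(Integers, {7/68, 50/3, 3*E}))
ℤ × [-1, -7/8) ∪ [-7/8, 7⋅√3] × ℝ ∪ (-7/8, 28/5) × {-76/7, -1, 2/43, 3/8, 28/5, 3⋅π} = (ℤ × [-1, -7/8)) ∪ ([-7/8, 7⋅√3] × ℝ)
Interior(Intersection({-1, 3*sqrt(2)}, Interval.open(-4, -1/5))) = EmptySet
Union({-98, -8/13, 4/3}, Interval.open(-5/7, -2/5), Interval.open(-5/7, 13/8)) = Union({-98}, Interval.open(-5/7, 13/8))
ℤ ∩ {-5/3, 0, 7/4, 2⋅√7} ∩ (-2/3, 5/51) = {0}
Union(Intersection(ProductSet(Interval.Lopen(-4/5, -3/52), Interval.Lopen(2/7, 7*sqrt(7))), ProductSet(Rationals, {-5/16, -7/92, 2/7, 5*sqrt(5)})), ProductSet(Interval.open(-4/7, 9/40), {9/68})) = Union(ProductSet(Intersection(Interval.Lopen(-4/5, -3/52), Rationals), {5*sqrt(5)}), ProductSet(Interval.open(-4/7, 9/40), {9/68}))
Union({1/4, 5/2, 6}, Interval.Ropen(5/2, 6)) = Union({1/4}, Interval(5/2, 6))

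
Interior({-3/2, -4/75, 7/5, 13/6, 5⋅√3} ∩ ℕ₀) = ∅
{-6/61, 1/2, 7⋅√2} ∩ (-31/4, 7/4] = {-6/61, 1/2}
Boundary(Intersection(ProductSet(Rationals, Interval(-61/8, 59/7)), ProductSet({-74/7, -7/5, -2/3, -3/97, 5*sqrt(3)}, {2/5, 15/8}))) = ProductSet({-74/7, -7/5, -2/3, -3/97}, {2/5, 15/8})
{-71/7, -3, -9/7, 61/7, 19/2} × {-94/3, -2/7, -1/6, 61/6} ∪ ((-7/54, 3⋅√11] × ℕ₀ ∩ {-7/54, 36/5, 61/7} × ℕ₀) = ({36/5, 61/7} × ℕ₀) ∪ ({-71/7, -3, -9/7, 61/7, 19/2} × {-94/3, -2/7, -1/6, 61/6})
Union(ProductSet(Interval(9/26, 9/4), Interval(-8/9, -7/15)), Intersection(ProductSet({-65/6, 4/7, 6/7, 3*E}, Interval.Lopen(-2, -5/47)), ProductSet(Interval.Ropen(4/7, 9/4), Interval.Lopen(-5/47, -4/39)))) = ProductSet(Interval(9/26, 9/4), Interval(-8/9, -7/15))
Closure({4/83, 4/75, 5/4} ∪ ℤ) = ℤ ∪ {4/83, 4/75, 5/4}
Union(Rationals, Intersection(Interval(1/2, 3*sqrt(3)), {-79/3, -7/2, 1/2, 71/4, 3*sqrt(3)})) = Union({3*sqrt(3)}, Rationals)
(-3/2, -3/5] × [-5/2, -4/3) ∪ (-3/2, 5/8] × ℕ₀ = ((-3/2, 5/8] × ℕ₀) ∪ ((-3/2, -3/5] × [-5/2, -4/3))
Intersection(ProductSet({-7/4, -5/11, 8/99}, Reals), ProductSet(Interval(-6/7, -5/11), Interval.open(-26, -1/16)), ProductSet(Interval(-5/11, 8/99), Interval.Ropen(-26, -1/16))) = ProductSet({-5/11}, Interval.open(-26, -1/16))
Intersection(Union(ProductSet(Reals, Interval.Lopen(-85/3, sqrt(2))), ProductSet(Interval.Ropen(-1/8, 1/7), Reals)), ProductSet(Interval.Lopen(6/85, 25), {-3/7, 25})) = Union(ProductSet(Interval.open(6/85, 1/7), {-3/7, 25}), ProductSet(Interval.Lopen(6/85, 25), {-3/7}))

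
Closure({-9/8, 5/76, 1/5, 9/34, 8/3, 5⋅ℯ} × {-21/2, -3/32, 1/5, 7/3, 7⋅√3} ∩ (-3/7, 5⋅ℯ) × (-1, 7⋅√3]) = {5/76, 1/5, 9/34, 8/3} × {-3/32, 1/5, 7/3, 7⋅√3}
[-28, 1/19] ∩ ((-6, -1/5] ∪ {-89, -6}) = [-6, -1/5]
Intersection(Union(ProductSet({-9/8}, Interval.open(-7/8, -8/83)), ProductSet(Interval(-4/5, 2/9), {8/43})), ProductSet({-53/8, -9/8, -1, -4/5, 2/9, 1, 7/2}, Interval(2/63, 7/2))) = ProductSet({-4/5, 2/9}, {8/43})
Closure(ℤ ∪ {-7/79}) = ℤ ∪ {-7/79}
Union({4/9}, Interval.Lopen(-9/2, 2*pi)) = Interval.Lopen(-9/2, 2*pi)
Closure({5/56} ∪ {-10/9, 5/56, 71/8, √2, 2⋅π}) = {-10/9, 5/56, 71/8, √2, 2⋅π}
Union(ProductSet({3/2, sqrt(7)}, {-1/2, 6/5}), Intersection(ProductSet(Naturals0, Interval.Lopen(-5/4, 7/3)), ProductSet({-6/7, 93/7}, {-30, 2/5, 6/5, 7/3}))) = ProductSet({3/2, sqrt(7)}, {-1/2, 6/5})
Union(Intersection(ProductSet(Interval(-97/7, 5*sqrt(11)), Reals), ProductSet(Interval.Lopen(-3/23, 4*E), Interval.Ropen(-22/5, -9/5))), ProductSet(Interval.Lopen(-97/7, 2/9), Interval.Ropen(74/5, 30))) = Union(ProductSet(Interval.Lopen(-97/7, 2/9), Interval.Ropen(74/5, 30)), ProductSet(Interval.Lopen(-3/23, 4*E), Interval.Ropen(-22/5, -9/5)))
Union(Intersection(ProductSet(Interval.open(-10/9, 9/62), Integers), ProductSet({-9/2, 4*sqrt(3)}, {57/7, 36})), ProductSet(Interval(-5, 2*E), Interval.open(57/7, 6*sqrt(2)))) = ProductSet(Interval(-5, 2*E), Interval.open(57/7, 6*sqrt(2)))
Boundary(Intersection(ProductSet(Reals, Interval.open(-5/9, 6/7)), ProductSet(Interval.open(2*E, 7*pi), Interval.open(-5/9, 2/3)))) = Union(ProductSet({2*E, 7*pi}, Interval(-5/9, 2/3)), ProductSet(Interval(2*E, 7*pi), {-5/9, 2/3}))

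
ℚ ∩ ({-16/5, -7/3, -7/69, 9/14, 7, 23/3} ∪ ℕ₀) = {-16/5, -7/3, -7/69, 9/14, 23/3} ∪ ℕ₀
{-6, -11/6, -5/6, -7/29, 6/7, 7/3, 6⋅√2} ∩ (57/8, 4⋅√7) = {6⋅√2}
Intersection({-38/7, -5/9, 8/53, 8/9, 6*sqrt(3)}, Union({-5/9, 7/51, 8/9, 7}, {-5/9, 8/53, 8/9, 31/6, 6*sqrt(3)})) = {-5/9, 8/53, 8/9, 6*sqrt(3)}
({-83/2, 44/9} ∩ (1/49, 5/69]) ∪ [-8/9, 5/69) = [-8/9, 5/69)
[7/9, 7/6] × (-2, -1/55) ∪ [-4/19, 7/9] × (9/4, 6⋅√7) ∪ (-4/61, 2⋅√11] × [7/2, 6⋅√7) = ([7/9, 7/6] × (-2, -1/55)) ∪ ([-4/19, 7/9] × (9/4, 6⋅√7)) ∪ ((-4/61, 2⋅√11] × [7/2, 6⋅√7))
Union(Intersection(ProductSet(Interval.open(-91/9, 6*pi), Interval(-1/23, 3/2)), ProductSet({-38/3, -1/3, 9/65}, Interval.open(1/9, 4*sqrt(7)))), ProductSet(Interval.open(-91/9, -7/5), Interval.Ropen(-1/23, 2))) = Union(ProductSet({-1/3, 9/65}, Interval.Lopen(1/9, 3/2)), ProductSet(Interval.open(-91/9, -7/5), Interval.Ropen(-1/23, 2)))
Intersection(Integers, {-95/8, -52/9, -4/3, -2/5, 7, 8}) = {7, 8}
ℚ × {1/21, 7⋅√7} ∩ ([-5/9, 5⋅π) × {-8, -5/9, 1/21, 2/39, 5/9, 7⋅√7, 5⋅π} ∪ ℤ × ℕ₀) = (ℚ ∩ [-5/9, 5⋅π)) × {1/21, 7⋅√7}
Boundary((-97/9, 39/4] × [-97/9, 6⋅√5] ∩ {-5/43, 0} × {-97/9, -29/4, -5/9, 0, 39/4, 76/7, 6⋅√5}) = {-5/43, 0} × {-97/9, -29/4, -5/9, 0, 39/4, 76/7, 6⋅√5}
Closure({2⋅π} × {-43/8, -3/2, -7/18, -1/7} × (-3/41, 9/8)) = {2⋅π} × {-43/8, -3/2, -7/18, -1/7} × [-3/41, 9/8]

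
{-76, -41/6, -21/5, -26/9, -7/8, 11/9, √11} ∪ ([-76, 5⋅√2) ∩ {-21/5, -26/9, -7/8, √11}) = {-76, -41/6, -21/5, -26/9, -7/8, 11/9, √11}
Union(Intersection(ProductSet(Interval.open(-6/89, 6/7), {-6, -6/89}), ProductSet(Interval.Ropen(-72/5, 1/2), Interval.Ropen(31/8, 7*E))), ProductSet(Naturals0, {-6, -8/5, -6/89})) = ProductSet(Naturals0, {-6, -8/5, -6/89})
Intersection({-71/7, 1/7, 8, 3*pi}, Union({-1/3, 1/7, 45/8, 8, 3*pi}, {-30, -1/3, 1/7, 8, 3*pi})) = {1/7, 8, 3*pi}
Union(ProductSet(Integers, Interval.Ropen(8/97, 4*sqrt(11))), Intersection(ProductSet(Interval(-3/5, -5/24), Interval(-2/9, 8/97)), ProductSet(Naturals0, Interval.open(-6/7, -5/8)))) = ProductSet(Integers, Interval.Ropen(8/97, 4*sqrt(11)))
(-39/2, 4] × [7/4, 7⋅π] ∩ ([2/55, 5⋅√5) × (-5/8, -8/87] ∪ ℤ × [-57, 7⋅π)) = {-19, -18, …, 4} × [7/4, 7⋅π)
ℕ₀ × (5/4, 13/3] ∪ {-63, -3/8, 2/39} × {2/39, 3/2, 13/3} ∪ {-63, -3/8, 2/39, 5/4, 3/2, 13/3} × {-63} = (ℕ₀ × (5/4, 13/3]) ∪ ({-63, -3/8, 2/39} × {2/39, 3/2, 13/3}) ∪ ({-63, -3/8, 2/39, 5/4, 3/2, 13/3} × {-63})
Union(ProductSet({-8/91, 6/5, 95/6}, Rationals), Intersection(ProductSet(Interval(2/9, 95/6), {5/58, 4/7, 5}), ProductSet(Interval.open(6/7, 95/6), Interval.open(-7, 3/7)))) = Union(ProductSet({-8/91, 6/5, 95/6}, Rationals), ProductSet(Interval.open(6/7, 95/6), {5/58}))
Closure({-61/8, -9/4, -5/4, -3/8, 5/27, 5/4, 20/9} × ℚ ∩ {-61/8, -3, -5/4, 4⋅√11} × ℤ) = {-61/8, -5/4} × ℤ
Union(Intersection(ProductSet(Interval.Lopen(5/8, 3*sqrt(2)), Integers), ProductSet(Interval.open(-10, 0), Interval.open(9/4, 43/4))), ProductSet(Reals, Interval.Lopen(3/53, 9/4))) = ProductSet(Reals, Interval.Lopen(3/53, 9/4))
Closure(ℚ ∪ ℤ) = ℝ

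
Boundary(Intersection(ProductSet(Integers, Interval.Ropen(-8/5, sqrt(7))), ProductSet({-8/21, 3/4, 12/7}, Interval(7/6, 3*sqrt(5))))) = EmptySet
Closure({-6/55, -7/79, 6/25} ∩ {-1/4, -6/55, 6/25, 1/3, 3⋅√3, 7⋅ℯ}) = {-6/55, 6/25}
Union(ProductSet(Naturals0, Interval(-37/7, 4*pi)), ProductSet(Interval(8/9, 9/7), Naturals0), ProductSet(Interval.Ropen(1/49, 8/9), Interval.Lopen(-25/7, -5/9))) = Union(ProductSet(Interval.Ropen(1/49, 8/9), Interval.Lopen(-25/7, -5/9)), ProductSet(Interval(8/9, 9/7), Naturals0), ProductSet(Naturals0, Interval(-37/7, 4*pi)))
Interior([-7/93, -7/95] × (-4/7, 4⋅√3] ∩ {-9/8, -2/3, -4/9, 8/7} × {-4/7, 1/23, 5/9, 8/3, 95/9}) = ∅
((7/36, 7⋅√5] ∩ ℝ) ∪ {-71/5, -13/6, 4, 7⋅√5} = {-71/5, -13/6} ∪ (7/36, 7⋅√5]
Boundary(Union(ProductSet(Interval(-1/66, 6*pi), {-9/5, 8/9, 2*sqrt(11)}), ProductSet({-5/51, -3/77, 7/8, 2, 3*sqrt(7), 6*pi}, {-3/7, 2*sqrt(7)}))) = Union(ProductSet({-5/51, -3/77, 7/8, 2, 3*sqrt(7), 6*pi}, {-3/7, 2*sqrt(7)}), ProductSet(Interval(-1/66, 6*pi), {-9/5, 8/9, 2*sqrt(11)}))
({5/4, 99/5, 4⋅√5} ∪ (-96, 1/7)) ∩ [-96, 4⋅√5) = (-96, 1/7) ∪ {5/4}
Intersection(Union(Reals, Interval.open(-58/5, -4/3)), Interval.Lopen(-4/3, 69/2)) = Interval.Lopen(-4/3, 69/2)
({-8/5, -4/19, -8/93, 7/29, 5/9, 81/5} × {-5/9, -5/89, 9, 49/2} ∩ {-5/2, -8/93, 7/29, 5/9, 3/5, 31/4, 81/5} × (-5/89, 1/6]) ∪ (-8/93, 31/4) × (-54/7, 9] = (-8/93, 31/4) × (-54/7, 9]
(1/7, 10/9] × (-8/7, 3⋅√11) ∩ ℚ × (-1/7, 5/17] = (ℚ ∩ (1/7, 10/9]) × (-1/7, 5/17]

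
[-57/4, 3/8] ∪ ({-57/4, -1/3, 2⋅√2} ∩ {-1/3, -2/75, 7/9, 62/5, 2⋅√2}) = [-57/4, 3/8] ∪ {2⋅√2}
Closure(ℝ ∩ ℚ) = ℝ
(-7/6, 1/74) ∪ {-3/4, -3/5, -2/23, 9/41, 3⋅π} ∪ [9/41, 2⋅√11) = (-7/6, 1/74) ∪ [9/41, 2⋅√11) ∪ {3⋅π}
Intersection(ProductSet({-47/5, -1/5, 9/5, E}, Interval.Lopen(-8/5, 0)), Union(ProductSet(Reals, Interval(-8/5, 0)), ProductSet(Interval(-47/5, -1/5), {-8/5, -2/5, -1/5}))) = ProductSet({-47/5, -1/5, 9/5, E}, Interval.Lopen(-8/5, 0))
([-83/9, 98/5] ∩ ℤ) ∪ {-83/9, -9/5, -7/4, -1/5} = {-83/9, -9/5, -7/4, -1/5} ∪ {-9, -8, …, 19}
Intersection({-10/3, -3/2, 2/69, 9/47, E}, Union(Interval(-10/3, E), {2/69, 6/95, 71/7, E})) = {-10/3, -3/2, 2/69, 9/47, E}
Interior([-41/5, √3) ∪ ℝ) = (-∞, ∞)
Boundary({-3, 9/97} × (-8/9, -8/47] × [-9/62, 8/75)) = {-3, 9/97} × [-8/9, -8/47] × [-9/62, 8/75]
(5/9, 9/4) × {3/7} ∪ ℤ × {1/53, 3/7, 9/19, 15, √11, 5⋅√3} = ((5/9, 9/4) × {3/7}) ∪ (ℤ × {1/53, 3/7, 9/19, 15, √11, 5⋅√3})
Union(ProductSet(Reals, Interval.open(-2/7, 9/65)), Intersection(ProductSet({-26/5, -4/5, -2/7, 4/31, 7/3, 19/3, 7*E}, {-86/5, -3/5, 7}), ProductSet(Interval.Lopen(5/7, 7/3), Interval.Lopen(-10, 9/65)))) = Union(ProductSet({7/3}, {-3/5}), ProductSet(Reals, Interval.open(-2/7, 9/65)))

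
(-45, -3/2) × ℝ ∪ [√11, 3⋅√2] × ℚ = ((-45, -3/2) × ℝ) ∪ ([√11, 3⋅√2] × ℚ)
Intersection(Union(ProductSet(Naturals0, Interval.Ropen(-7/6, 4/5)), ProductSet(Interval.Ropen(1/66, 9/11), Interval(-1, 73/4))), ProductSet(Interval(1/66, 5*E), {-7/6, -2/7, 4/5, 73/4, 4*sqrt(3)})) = Union(ProductSet(Interval.Ropen(1/66, 9/11), {-2/7, 4/5, 73/4, 4*sqrt(3)}), ProductSet(Range(1, 14, 1), {-7/6, -2/7}))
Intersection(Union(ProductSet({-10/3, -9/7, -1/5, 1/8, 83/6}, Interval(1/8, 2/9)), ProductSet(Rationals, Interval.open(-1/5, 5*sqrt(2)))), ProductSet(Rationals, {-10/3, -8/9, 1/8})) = ProductSet(Rationals, {1/8})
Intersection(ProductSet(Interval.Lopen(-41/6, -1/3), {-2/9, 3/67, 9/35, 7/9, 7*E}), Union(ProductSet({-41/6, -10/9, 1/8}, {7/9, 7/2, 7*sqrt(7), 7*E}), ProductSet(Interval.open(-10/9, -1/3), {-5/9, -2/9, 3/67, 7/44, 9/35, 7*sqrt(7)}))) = Union(ProductSet({-10/9}, {7/9, 7*E}), ProductSet(Interval.open(-10/9, -1/3), {-2/9, 3/67, 9/35}))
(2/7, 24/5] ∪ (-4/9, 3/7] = (-4/9, 24/5]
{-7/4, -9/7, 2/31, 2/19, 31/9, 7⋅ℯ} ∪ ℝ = ℝ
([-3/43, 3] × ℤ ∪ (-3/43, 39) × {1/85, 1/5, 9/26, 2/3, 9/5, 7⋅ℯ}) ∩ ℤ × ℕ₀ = {0, 1, 2, 3} × ℕ₀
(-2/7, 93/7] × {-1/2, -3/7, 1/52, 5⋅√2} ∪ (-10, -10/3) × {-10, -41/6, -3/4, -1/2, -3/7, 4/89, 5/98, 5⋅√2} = ((-2/7, 93/7] × {-1/2, -3/7, 1/52, 5⋅√2}) ∪ ((-10, -10/3) × {-10, -41/6, -3/4, -1/2, -3/7, 4/89, 5/98, 5⋅√2})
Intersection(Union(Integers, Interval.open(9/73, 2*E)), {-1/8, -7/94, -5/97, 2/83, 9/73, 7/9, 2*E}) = {7/9}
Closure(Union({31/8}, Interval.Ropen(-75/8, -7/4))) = Union({31/8}, Interval(-75/8, -7/4))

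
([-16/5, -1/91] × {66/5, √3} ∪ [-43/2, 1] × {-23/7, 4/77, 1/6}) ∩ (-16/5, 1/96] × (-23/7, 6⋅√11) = ((-16/5, 1/96] × {4/77, 1/6}) ∪ ((-16/5, -1/91] × {66/5, √3})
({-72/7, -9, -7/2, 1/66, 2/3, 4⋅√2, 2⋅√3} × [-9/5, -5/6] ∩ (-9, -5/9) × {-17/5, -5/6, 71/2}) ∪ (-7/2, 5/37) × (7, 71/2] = ({-7/2} × {-5/6}) ∪ ((-7/2, 5/37) × (7, 71/2])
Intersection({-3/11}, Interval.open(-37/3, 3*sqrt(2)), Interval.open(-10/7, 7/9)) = {-3/11}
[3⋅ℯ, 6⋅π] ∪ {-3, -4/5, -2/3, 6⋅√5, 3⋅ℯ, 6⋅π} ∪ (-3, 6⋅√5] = [-3, 6⋅π]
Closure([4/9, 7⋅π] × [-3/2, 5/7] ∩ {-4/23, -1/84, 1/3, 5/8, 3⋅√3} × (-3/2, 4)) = {5/8, 3⋅√3} × [-3/2, 5/7]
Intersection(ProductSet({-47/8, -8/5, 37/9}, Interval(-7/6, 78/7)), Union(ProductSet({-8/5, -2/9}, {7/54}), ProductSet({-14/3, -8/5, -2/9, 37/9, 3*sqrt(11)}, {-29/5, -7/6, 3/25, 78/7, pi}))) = Union(ProductSet({-8/5}, {7/54}), ProductSet({-8/5, 37/9}, {-7/6, 3/25, 78/7, pi}))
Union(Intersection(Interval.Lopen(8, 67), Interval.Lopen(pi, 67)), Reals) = Interval(-oo, oo)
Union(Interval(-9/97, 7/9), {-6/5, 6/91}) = Union({-6/5}, Interval(-9/97, 7/9))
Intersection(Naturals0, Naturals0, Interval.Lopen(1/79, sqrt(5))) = Range(1, 3, 1)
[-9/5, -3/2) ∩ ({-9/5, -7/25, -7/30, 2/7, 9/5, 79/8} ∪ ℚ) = ℚ ∩ [-9/5, -3/2)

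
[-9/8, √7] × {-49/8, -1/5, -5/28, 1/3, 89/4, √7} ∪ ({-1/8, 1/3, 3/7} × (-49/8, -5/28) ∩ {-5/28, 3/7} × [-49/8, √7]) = ({3/7} × (-49/8, -5/28)) ∪ ([-9/8, √7] × {-49/8, -1/5, -5/28, 1/3, 89/4, √7})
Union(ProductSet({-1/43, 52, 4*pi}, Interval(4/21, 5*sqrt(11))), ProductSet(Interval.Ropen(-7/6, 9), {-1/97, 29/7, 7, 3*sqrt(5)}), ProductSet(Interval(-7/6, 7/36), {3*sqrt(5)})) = Union(ProductSet({-1/43, 52, 4*pi}, Interval(4/21, 5*sqrt(11))), ProductSet(Interval.Ropen(-7/6, 9), {-1/97, 29/7, 7, 3*sqrt(5)}))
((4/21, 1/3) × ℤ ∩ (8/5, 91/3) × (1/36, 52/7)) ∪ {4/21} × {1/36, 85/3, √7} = {4/21} × {1/36, 85/3, √7}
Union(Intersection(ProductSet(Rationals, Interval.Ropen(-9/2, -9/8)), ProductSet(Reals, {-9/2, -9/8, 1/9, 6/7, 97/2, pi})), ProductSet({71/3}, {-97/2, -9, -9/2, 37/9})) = Union(ProductSet({71/3}, {-97/2, -9, -9/2, 37/9}), ProductSet(Rationals, {-9/2}))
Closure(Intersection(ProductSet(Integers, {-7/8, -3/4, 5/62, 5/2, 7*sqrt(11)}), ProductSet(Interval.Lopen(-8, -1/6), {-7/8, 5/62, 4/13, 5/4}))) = ProductSet(Range(-7, 0, 1), {-7/8, 5/62})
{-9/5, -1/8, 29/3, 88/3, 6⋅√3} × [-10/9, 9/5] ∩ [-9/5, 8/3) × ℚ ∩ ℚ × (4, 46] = ∅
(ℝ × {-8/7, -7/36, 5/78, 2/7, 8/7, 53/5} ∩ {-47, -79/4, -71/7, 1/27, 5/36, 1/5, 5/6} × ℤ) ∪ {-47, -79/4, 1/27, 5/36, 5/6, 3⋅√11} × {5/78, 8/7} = {-47, -79/4, 1/27, 5/36, 5/6, 3⋅√11} × {5/78, 8/7}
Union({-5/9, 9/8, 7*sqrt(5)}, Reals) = Reals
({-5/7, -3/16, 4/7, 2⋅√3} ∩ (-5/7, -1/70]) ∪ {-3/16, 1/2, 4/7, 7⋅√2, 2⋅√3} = {-3/16, 1/2, 4/7, 7⋅√2, 2⋅√3}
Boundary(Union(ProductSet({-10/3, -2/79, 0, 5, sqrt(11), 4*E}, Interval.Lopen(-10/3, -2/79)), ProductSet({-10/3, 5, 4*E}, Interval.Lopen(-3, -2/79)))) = ProductSet({-10/3, -2/79, 0, 5, sqrt(11), 4*E}, Interval(-10/3, -2/79))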